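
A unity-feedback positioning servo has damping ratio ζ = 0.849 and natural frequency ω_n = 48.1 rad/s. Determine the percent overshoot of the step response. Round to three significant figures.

%OS ≈ 0.642%

For an underdamped second-order system, %OS = 100·exp(−πζ/√(1−ζ²)).
πζ/√(1−ζ²) = π·0.849/√(1−0.721) = 5.048, so %OS = 100·e^(−5.048) = 0.642%.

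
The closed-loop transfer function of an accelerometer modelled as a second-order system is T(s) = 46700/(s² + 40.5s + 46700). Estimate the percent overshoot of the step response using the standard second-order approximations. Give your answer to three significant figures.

Matching coefficients with s² + 2ζω_n s + ω_n² gives ω_n² = 46700 ⇒ ω_n = 216 rad/s, and ζ = 40.5/(2ω_n) = 0.0937.
%OS = 100 e^{−πζ/√(1−ζ²)} with ζ = 0.0937 gives 74.4%.

%OS ≈ 74.4%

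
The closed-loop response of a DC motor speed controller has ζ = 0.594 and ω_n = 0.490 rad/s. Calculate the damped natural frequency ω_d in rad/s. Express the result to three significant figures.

ω_d ≈ 0.394 rad/s

ω_d = ω_n√(1−ζ²) = 0.490·√0.647 = 0.394 rad/s.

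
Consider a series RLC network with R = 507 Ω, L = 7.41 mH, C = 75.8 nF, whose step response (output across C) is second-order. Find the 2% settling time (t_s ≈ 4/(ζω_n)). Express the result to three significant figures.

For a series RLC circuit (capacitor voltage as output), ω_n = 1/√(LC) = 1/√(7.41 mH · 75.8 nF) = 42200 rad/s.
ζ = (R/2)·√(C/L) = (507/2)·√(75.8 nF/7.41 mH) = 0.811.
t_s ≈ 4/(ζω_n) = 0.000117 s.

t_s ≈ 0.000117 s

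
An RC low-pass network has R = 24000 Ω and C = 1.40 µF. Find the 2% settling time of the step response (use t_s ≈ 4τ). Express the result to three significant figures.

t_s ≈ 0.134 s

τ = RC = 24000 × 1.40 µF = 0.0336 s.
t_s ≈ 4τ = 0.134 s.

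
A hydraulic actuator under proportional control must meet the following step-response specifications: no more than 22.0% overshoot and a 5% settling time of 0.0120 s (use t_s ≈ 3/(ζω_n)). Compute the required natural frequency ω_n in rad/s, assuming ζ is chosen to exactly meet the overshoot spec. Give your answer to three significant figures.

ω_n ≈ 576 rad/s

Inverting the overshoot relation: ζ = |ln 0.220|/√(π² + ln²0.220) = 0.434.
Then ω_n = 3/(ζ t_s) = 3/(0.434 × 0.0120) = 576 rad/s.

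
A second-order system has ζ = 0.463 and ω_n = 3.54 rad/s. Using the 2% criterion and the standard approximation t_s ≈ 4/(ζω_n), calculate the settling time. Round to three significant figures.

t_s ≈ 2.44 s

t_s ≈ 4/(ζω_n) = 4/(0.463 × 3.54) = 2.44 s.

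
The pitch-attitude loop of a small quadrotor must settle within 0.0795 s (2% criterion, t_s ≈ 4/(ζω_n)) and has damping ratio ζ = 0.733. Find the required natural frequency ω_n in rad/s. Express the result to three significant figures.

Rearranging t_s ≈ 4/(ζω_n) gives ω_n = 4/(ζ·t_s) = 4/(0.733 × 0.0795) = 68.6 rad/s.

ω_n ≈ 68.6 rad/s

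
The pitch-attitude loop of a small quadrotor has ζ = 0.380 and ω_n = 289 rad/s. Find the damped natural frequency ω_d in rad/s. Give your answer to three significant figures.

ω_d ≈ 267 rad/s

ω_d = ω_n√(1−ζ²) = 289·√0.856 = 267 rad/s.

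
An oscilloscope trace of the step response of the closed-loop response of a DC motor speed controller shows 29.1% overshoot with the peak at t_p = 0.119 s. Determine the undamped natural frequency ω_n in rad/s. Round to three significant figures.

From the overshoot, ζ = −ln(OS)/√(π²+ln²(OS)) = 0.366.
t_p = π/ω_d ⇒ ω_d = 26.4 rad/s; then ω_n = ω_d/√(1−ζ²) = 28.4 rad/s.

ω_n ≈ 28.4 rad/s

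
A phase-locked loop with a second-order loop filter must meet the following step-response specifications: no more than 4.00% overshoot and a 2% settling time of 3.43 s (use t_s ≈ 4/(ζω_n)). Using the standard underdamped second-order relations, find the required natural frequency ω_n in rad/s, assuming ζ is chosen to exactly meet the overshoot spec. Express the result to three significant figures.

ω_n ≈ 1.63 rad/s

Inverting the overshoot relation: ζ = |ln 0.0400|/√(π² + ln²0.0400) = 0.716.
Then ω_n = 4/(ζ t_s) = 4/(0.716 × 3.43) = 1.63 rad/s.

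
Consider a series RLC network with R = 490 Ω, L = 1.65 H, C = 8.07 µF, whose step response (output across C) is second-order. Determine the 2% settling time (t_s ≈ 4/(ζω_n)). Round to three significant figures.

For a series RLC circuit (capacitor voltage as output), ω_n = 1/√(LC) = 1/√(1.65 H · 8.07 µF) = 274 rad/s.
ζ = (R/2)·√(C/L) = (490/2)·√(8.07 µF/1.65 H) = 0.542.
t_s ≈ 4/(ζω_n) = 0.0269 s.

t_s ≈ 0.0269 s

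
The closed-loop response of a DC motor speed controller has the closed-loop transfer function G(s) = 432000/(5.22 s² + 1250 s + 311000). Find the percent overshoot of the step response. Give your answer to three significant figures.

%OS ≈ 17.1%

Dividing through by 5.22: denominator becomes s² + 239.5 s + 59580.
So ω_n = √59580 = 244 rad/s and ζ = 239.5/(2·244) = 0.491.
%OS = 100·exp(−πζ/√(1−ζ²)) = 17.1%.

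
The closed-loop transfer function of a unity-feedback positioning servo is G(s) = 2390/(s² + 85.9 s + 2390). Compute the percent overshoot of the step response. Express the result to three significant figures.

ω_n = √2390 = 48.9 rad/s; ζ = 85.9/(2·48.9) = 0.879.
Overshoot: exp(−π·0.879/√(1−0.879²)) = 0.00309, i.e. 0.309%.

%OS ≈ 0.309%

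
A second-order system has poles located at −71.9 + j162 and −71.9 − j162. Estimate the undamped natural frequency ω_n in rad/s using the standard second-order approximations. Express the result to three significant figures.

ω_n ≈ 177 rad/s

The poles are at −σ ± jω_d with σ = 71.9 and ω_d = 162, so ω_n = √(σ²+ω_d²) = 177 rad/s and ζ = σ/ω_n = 0.406.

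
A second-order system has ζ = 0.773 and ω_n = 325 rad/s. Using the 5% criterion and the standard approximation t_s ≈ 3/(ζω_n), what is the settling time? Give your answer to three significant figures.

t_s ≈ 0.0119 s

t_s ≈ 3/(ζω_n) = 3/(0.773 × 325) = 0.0119 s.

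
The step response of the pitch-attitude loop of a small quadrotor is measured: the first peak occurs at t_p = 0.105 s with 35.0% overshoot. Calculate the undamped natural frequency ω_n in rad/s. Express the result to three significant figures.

The overshoot fixes ζ = −ln(OS)/√(π²+ln²(OS)) = 0.317.
From t_p = π/ω_d, ω_d = π/0.105 = 29.9 rad/s, so ω_n = ω_d/√(1−ζ²) = 31.5 rad/s.

ω_n ≈ 31.5 rad/s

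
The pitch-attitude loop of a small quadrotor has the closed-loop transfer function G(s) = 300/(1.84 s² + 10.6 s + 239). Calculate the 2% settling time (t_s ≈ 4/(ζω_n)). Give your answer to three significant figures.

Dividing through by 1.84: denominator becomes s² + 5.761 s + 129.9.
So ω_n = √129.9 = 11.4 rad/s and ζ = 5.761/(2·11.4) = 0.253.
t_s ≈ 4/(ζω_n) = 1.39 s.

t_s ≈ 1.39 s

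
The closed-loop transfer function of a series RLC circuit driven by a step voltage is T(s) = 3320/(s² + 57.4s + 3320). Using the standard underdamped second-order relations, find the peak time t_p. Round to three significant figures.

t_p ≈ 0.0629 s

ω_n = √3320 = 57.6 rad/s; ζ = 57.4/(2·57.6) = 0.498.
ω_d = 57.6·√(1 − 0.498²) = 50.0 rad/s. Then t_p = π/ω_d = 0.0629 s.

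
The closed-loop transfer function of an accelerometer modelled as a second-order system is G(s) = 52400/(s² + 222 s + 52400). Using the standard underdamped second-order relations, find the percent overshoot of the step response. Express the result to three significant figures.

Comparing the denominator to s² + 2ζω_n s + ω_n²: ω_n = √52400 = 229 rad/s, and 2ζω_n = 222 so ζ = 222/(2·229) = 0.485.
Overshoot: exp(−π·0.485/√(1−0.485²)) = 0.175, i.e. 17.5%.

%OS ≈ 17.5%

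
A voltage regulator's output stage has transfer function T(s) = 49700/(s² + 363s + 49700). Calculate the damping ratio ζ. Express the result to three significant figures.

ζ ≈ 0.814

ω_n = √49700 = 223 rad/s; ζ = 363/(2·223) = 0.814.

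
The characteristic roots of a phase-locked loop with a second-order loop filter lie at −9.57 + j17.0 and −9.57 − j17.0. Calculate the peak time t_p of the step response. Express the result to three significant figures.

t_p = π/ω_d with ω_d = 17.0 (the imaginary part), so t_p = 0.185 s.

t_p ≈ 0.185 s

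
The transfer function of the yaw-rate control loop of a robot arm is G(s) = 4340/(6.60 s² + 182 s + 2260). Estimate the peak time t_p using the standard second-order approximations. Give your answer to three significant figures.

Dividing through by 6.60: denominator becomes s² + 27.58 s + 342.4.
So ω_n = √342.4 = 18.5 rad/s and ζ = 27.58/(2·18.5) = 0.745.
ω_d = 18.5·√(1 − 0.745²) = 12.3 rad/s. t_p = π/ω_d = 0.255 s.

t_p ≈ 0.255 s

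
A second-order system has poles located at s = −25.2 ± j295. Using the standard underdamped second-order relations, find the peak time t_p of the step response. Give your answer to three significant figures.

t_p = π/ω_d with ω_d = 295 (the imaginary part), so t_p = 0.0106 s.

t_p ≈ 0.0106 s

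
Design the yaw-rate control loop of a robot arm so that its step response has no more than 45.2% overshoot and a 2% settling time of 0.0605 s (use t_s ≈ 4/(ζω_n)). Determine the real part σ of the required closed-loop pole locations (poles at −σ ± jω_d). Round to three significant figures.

σ ≈ 66.1

The settling-time spec alone fixes σ = ζω_n = 4/t_s = 4/0.0605 = 66.1.
(Overshoot then fixes ζ = 0.245 and hence ω_d = σ·√(1−ζ²)/ζ = 262 rad/s.)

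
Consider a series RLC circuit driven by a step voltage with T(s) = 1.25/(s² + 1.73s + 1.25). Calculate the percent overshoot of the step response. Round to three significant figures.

%OS ≈ 2.16%

Comparing the denominator to s² + 2ζω_n s + ω_n²: ω_n = √1.25 = 1.12 rad/s, and 2ζω_n = 1.73 so ζ = 1.73/(2·1.12) = 0.774.
Overshoot: exp(−π·0.774/√(1−0.774²)) = 0.0216, i.e. 2.16%.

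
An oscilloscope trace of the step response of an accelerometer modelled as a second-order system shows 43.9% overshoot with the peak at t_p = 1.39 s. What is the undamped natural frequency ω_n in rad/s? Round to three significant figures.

ζ from %OS: ζ = |ln 0.439|/√(π²+ln²0.439) = 0.253.
From t_p = π/ω_d, ω_d = π/1.39 = 2.26 rad/s, so ω_n = ω_d/√(1−ζ²) = 2.34 rad/s.

ω_n ≈ 2.34 rad/s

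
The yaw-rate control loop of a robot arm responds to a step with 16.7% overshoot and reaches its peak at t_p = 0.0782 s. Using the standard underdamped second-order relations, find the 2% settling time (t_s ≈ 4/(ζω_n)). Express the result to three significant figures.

t_s ≈ 0.175 s

The overshoot fixes ζ = −ln(OS)/√(π²+ln²(OS)) = 0.495.
t_p = π/ω_d ⇒ ω_d = 40.2 rad/s; then ω_n = ω_d/√(1−ζ²) = 46.2 rad/s.
t_s ≈ 4/(ζω_n) = 4/(0.495·46.2) = 0.175 s.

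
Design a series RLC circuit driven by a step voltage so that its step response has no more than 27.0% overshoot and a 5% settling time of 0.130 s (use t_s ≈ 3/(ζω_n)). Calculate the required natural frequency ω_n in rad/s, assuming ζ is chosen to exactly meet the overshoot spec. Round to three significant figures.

Inverting the overshoot relation: ζ = |ln 0.270|/√(π² + ln²0.270) = 0.385.
Then ω_n = 3/(ζ t_s) = 3/(0.385 × 0.130) = 60.0 rad/s.

ω_n ≈ 60.0 rad/s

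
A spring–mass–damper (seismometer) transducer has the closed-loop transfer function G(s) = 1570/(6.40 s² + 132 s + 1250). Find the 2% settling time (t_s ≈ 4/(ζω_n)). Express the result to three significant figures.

t_s ≈ 0.388 s

Dividing through by 6.40: denominator becomes s² + 20.62 s + 195.3.
So ω_n = √195.3 = 14.0 rad/s and ζ = 20.62/(2·14.0) = 0.738.
t_s ≈ 4/(ζω_n) = 0.388 s.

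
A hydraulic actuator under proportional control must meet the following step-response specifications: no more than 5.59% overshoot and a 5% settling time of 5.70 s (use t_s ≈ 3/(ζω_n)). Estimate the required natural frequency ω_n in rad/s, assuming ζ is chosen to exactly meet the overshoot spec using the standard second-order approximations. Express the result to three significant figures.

ω_n ≈ 0.778 rad/s

From %OS = 100·exp(−πζ/√(1−ζ²)), invert to get ζ = −ln(OS)/√(π² + ln²(OS)) with OS = 0.0559.
−ln 0.0559 = 2.884, so ζ = 2.884/√(π² + 8.319) = 0.676.
From t_s ≈ 3/(ζω_n): ω_n = 3/(ζ·t_s) = 3/(0.676·5.70) = 0.778 rad/s.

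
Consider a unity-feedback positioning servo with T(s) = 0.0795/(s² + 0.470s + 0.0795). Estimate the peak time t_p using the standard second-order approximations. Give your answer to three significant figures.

t_p ≈ 20.2 s

Matching coefficients with s² + 2ζω_n s + ω_n² gives ω_n² = 0.0795 ⇒ ω_n = 0.282 rad/s, and ζ = 0.470/(2ω_n) = 0.833.
ω_d = 0.282·√(1 − 0.833²) = 0.156 rad/s. Then t_p = π/ω_d = 20.2 s.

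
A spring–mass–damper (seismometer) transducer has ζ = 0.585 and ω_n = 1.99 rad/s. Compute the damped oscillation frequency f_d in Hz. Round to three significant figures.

ω_d = ω_n√(1−ζ²) = 1.99·√0.658 = 1.61 rad/s.
f_d = ω_d/(2π) = 0.257 Hz.

f_d ≈ 0.257 Hz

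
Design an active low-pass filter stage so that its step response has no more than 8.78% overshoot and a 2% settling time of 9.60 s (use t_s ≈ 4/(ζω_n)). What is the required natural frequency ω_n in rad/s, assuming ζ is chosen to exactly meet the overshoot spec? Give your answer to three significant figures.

Inverting the overshoot relation: ζ = |ln 0.0878|/√(π² + ln²0.0878) = 0.612.
Then ω_n = 4/(ζ t_s) = 4/(0.612 × 9.60) = 0.681 rad/s.

ω_n ≈ 0.681 rad/s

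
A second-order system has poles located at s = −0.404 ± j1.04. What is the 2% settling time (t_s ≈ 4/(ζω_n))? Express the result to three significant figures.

For poles at −σ ± jω_d, ζω_n = σ = 0.404, so t_s ≈ 4/σ = 9.90 s.

t_s ≈ 9.90 s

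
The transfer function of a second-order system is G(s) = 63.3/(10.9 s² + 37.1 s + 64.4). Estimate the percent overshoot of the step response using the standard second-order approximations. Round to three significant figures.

Dividing through by 10.9: denominator becomes s² + 3.404 s + 5.908.
So ω_n = √5.908 = 2.43 rad/s and ζ = 3.404/(2·2.43) = 0.700.
Overshoot: exp(−π·0.700/√(1−0.700²)) = 0.0459, i.e. 4.59%.

%OS ≈ 4.59%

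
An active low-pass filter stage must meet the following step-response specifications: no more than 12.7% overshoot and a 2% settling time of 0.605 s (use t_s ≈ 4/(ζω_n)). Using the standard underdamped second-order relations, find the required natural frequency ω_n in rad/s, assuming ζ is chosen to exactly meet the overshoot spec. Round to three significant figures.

From %OS = 100·exp(−πζ/√(1−ζ²)), invert to get ζ = −ln(OS)/√(π² + ln²(OS)) with OS = 0.127.
−ln 0.127 = 2.064, so ζ = 2.064/√(π² + 4.258) = 0.549.
From t_s ≈ 4/(ζω_n): ω_n = 4/(ζ·t_s) = 4/(0.549·0.605) = 12.0 rad/s.

ω_n ≈ 12.0 rad/s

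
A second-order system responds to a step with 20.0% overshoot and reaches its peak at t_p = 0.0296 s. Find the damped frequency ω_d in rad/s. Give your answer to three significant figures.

ω_d ≈ 106 rad/s

t_p = π/ω_d, so ω_d = π/0.0296 = 106 rad/s.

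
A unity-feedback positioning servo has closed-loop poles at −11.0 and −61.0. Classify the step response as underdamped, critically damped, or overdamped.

overdamped

Since the poles are distinct, negative and real, the response is overdamped.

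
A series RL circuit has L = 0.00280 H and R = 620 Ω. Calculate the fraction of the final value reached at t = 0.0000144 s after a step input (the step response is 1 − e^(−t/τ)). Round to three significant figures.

τ = L/R = 0.00280/620 = 0.00000452 s.
y(t)/y_∞ = 1 − e^(−t/τ) = 1 − e^(−0.0000144/0.00000452) = 1 − e^(−3.19) = 0.959.

y/y_∞ ≈ 0.959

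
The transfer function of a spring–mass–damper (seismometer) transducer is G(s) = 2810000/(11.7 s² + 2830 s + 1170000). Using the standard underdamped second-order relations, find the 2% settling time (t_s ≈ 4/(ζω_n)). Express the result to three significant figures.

Dividing through by 11.7: denominator becomes s² + 241.9 s + 100000.
So ω_n = √100000 = 316 rad/s and ζ = 241.9/(2·316) = 0.382.
t_s ≈ 4/(ζω_n) = 0.0331 s.

t_s ≈ 0.0331 s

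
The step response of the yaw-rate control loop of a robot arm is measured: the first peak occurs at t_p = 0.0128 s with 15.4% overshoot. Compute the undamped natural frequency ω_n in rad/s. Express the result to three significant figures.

ω_n ≈ 286 rad/s

ζ from %OS: ζ = |ln 0.154|/√(π²+ln²0.154) = 0.512.
From t_p = π/ω_d, ω_d = π/0.0128 = 245 rad/s, so ω_n = ω_d/√(1−ζ²) = 286 rad/s.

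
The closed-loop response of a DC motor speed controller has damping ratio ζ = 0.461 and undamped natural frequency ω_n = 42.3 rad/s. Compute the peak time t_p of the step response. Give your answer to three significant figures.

The damped frequency is ω_d = ω_n√(1−ζ²) = 42.3·√(1−0.213) = 37.5 rad/s.
Peak time t_p = π/ω_d = π/37.5 = 0.0837 s.

t_p ≈ 0.0837 s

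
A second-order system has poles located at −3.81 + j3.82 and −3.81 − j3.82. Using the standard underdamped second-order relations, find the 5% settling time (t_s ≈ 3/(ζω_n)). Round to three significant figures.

t_s ≈ 0.787 s

For poles at −σ ± jω_d, ζω_n = σ = 3.81, so t_s ≈ 3/σ = 0.787 s.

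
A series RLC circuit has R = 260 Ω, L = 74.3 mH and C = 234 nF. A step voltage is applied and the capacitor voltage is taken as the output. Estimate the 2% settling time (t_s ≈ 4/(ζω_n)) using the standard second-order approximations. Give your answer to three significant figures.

For a series RLC circuit (capacitor voltage as output), ω_n = 1/√(LC) = 1/√(74.3 mH · 234 nF) = 7580 rad/s.
ζ = (R/2)·√(C/L) = (260/2)·√(234 nF/74.3 mH) = 0.231.
t_s ≈ 4/(ζω_n) = 0.00229 s.

t_s ≈ 0.00229 s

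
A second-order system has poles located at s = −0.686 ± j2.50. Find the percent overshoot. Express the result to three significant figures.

%OS ≈ 42.2%

|pole| = ω_n = √(0.686² + 2.50²) = 2.59 rad/s; ζ = cos θ = σ/ω_n = 0.265.
Overshoot: exp(−π·0.265/√(1−0.265²)) = 0.422, i.e. 42.2%.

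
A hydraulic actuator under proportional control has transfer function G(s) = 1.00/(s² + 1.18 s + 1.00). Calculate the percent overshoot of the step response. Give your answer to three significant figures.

%OS ≈ 10.1%

ω_n = √1.00 = 1.00 rad/s; ζ = 1.18/(2·1.00) = 0.590.
%OS = 100·exp(−πζ/√(1−ζ²)) = 10.1%.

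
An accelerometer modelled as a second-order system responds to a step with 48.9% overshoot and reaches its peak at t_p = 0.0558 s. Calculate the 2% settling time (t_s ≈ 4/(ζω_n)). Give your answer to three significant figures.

ζ from %OS: ζ = |ln 0.489|/√(π²+ln²0.489) = 0.222.
t_p = π/ω_d ⇒ ω_d = 56.3 rad/s; then ω_n = ω_d/√(1−ζ²) = 57.7 rad/s.
t_s ≈ 4/(ζω_n) = 4/(0.222·57.7) = 0.312 s.

t_s ≈ 0.312 s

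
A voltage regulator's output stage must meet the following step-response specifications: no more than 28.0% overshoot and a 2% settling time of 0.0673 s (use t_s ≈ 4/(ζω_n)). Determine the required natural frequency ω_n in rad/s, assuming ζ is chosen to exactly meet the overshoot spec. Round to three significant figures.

From %OS = 100·exp(−πζ/√(1−ζ²)), invert to get ζ = −ln(OS)/√(π² + ln²(OS)) with OS = 0.280.
−ln 0.280 = 1.273, so ζ = 1.273/√(π² + 1.620) = 0.376.
Then ω_n = 4/(ζ t_s) = 4/(0.376 × 0.0673) = 158 rad/s.

ω_n ≈ 158 rad/s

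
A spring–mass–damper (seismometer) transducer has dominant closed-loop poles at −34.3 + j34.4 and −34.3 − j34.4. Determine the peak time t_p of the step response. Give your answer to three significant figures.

t_p = π/ω_d with ω_d = 34.4 (the imaginary part), so t_p = 0.0913 s.

t_p ≈ 0.0913 s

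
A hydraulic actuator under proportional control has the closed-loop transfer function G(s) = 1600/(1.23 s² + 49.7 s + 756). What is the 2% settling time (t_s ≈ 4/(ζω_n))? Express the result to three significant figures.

t_s ≈ 0.198 s

Dividing through by 1.23: denominator becomes s² + 40.41 s + 614.6.
So ω_n = √614.6 = 24.8 rad/s and ζ = 40.41/(2·24.8) = 0.815.
t_s ≈ 4/(ζω_n) = 0.198 s.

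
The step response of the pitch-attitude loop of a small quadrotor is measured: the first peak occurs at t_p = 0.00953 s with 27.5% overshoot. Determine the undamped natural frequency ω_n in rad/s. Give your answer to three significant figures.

ω_n ≈ 356 rad/s

The overshoot fixes ζ = −ln(OS)/√(π²+ln²(OS)) = 0.380.
t_p = π/ω_d ⇒ ω_d = 330 rad/s; then ω_n = ω_d/√(1−ζ²) = 356 rad/s.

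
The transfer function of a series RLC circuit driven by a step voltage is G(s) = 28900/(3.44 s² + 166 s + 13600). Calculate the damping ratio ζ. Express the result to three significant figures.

Dividing through by 3.44: denominator becomes s² + 48.26 s + 3953.
So ω_n = √3953 = 62.9 rad/s and ζ = 48.26/(2·62.9) = 0.384.

ζ ≈ 0.384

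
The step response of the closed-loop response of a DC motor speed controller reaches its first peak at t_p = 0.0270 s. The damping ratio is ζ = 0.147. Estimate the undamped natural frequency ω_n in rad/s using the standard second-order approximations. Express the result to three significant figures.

Peak time t_p = π/ω_d, so ω_d = π/t_p = π/0.0270 = 116 rad/s.
ω_n = ω_d/√(1−ζ²) = 116/√0.978 = 118 rad/s.

ω_n ≈ 118 rad/s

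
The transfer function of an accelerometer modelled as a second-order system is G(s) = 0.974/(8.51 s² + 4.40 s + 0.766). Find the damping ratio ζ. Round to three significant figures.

ζ ≈ 0.862

Dividing through by 8.51: denominator becomes s² + 0.5170 s + 0.09001.
So ω_n = √0.09001 = 0.300 rad/s and ζ = 0.5170/(2·0.300) = 0.862.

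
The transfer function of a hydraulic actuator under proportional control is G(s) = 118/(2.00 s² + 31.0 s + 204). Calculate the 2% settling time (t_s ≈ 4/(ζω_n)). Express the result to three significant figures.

t_s ≈ 0.516 s

Dividing through by 2.00: denominator becomes s² + 15.50 s + 102.0.
So ω_n = √102.0 = 10.1 rad/s and ζ = 15.50/(2·10.1) = 0.767.
t_s ≈ 4/(ζω_n) = 0.516 s.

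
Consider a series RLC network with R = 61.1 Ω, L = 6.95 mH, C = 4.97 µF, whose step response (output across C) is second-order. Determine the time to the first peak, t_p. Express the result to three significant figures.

For a series RLC circuit (capacitor voltage as output), ω_n = 1/√(LC) = 1/√(6.95 mH · 4.97 µF) = 5380 rad/s.
ζ = (R/2)·√(C/L) = (61.1/2)·√(4.97 µF/6.95 mH) = 0.817.
ω_d = 5380·√(1 − 0.817²) = 3100 rad/s. t_p = π/ω_d = 0.00101 s.

t_p ≈ 0.00101 s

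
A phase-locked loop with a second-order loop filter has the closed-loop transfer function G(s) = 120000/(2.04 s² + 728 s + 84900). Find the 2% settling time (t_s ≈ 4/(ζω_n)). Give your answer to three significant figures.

t_s ≈ 0.0224 s

Dividing through by 2.04: denominator becomes s² + 356.9 s + 41620.
So ω_n = √41620 = 204 rad/s and ζ = 356.9/(2·204) = 0.875.
t_s ≈ 4/(ζω_n) = 0.0224 s.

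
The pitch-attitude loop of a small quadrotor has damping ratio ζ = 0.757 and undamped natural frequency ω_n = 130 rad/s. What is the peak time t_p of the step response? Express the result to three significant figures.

t_p ≈ 0.0370 s

The damped frequency is ω_d = ω_n√(1−ζ²) = 130·√(1−0.573) = 84.9 rad/s.
Peak time t_p = π/ω_d = π/84.9 = 0.0370 s.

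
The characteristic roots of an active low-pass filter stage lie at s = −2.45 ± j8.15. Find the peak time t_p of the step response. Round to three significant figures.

t_p ≈ 0.385 s

t_p = π/ω_d with ω_d = 8.15 (the imaginary part), so t_p = 0.385 s.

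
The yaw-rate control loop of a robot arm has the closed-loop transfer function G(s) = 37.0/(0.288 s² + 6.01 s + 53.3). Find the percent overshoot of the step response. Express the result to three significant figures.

%OS ≈ 2.34%

Dividing through by 0.288: denominator becomes s² + 20.87 s + 185.1.
So ω_n = √185.1 = 13.6 rad/s and ζ = 20.87/(2·13.6) = 0.767.
%OS = 100 e^{−πζ/√(1−ζ²)} with ζ = 0.767 gives 2.34%.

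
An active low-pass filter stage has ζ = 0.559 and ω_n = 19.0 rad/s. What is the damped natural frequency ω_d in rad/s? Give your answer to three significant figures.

ω_d ≈ 15.8 rad/s

ω_d = ω_n√(1−ζ²) = 19.0·√0.688 = 15.8 rad/s.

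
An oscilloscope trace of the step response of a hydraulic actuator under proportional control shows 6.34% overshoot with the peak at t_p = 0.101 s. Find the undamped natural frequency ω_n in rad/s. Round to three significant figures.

ω_n ≈ 41.4 rad/s

ζ from %OS: ζ = |ln 0.0634|/√(π²+ln²0.0634) = 0.660.
From t_p = π/ω_d, ω_d = π/0.101 = 31.1 rad/s, so ω_n = ω_d/√(1−ζ²) = 41.4 rad/s.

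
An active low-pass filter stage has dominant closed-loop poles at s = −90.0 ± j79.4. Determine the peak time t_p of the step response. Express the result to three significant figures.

t_p = π/ω_d with ω_d = 79.4 (the imaginary part), so t_p = 0.0396 s.

t_p ≈ 0.0396 s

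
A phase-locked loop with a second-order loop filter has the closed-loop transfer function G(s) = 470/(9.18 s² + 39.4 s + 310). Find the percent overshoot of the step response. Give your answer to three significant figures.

%OS ≈ 28.7%

Dividing through by 9.18: denominator becomes s² + 4.292 s + 33.77.
So ω_n = √33.77 = 5.81 rad/s and ζ = 4.292/(2·5.81) = 0.369.
%OS = 100 e^{−πζ/√(1−ζ²)} with ζ = 0.369 gives 28.7%.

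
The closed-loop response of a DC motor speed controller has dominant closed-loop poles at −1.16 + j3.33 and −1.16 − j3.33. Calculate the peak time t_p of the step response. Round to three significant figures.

t_p = π/ω_d with ω_d = 3.33 (the imaginary part), so t_p = 0.943 s.

t_p ≈ 0.943 s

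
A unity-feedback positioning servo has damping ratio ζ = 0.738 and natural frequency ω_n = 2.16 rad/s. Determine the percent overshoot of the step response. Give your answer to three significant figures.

%OS ≈ 3.22%

For an underdamped second-order system, %OS = 100·exp(−πζ/√(1−ζ²)).
πζ/√(1−ζ²) = π·0.738/√(1−0.545) = 3.436, so %OS = 100·e^(−3.436) = 3.22%.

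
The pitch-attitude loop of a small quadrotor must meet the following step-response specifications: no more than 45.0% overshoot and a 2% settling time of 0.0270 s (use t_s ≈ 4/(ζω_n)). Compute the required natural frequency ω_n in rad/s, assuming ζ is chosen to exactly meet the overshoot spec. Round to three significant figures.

ω_n ≈ 601 rad/s

ζ = −ln(OS)/√(π² + (ln OS)²). With OS = 0.450, ln OS = −0.7985 and ζ = 0.7985/3.241 = 0.246.
Then ω_n = 4/(ζ t_s) = 4/(0.246 × 0.0270) = 601 rad/s.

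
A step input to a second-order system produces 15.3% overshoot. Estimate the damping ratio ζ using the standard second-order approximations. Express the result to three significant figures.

From %OS = 100·exp(−πζ/√(1−ζ²)), invert to get ζ = −ln(OS)/√(π² + ln²(OS)) with OS = 0.153.
−ln 0.153 = 1.877, so ζ = 1.877/√(π² + 3.524) = 0.513.

ζ ≈ 0.513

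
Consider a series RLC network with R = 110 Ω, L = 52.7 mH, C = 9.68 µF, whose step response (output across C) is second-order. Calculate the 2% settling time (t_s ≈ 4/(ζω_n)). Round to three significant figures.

t_s ≈ 0.00383 s

For a series RLC circuit (capacitor voltage as output), ω_n = 1/√(LC) = 1/√(52.7 mH · 9.68 µF) = 1400 rad/s.
ζ = (R/2)·√(C/L) = (110/2)·√(9.68 µF/52.7 mH) = 0.745.
t_s ≈ 4/(ζω_n) = 0.00383 s.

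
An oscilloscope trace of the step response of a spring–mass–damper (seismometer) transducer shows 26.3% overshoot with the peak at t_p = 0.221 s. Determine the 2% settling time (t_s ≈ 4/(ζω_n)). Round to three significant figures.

t_s ≈ 0.662 s

The overshoot fixes ζ = −ln(OS)/√(π²+ln²(OS)) = 0.391.
From t_p = π/ω_d, ω_d = π/0.221 = 14.2 rad/s, so ω_n = ω_d/√(1−ζ²) = 15.4 rad/s.
t_s ≈ 4/(ζω_n) = 4/(0.391·15.4) = 0.662 s.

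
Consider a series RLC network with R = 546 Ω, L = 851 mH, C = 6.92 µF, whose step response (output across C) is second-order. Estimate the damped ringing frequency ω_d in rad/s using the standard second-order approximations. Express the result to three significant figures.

For a series RLC circuit (capacitor voltage as output), ω_n = 1/√(LC) = 1/√(851 mH · 6.92 µF) = 412 rad/s.
ζ = (R/2)·√(C/L) = (546/2)·√(6.92 µF/851 mH) = 0.778.
ω_d = ω_n√(1−ζ²) = 259 rad/s.

ω_d ≈ 259 rad/s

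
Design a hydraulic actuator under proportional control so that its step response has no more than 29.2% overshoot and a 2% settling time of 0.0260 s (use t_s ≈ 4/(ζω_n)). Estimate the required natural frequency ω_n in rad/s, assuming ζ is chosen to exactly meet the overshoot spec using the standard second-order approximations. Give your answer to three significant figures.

ω_n ≈ 422 rad/s

From %OS = 100·exp(−πζ/√(1−ζ²)), invert to get ζ = −ln(OS)/√(π² + ln²(OS)) with OS = 0.292.
−ln 0.292 = 1.231, so ζ = 1.231/√(π² + 1.515) = 0.365.
Then ω_n = 4/(ζ t_s) = 4/(0.365 × 0.0260) = 422 rad/s.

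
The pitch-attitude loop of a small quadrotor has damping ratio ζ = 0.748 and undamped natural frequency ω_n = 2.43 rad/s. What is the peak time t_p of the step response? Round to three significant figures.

t_p ≈ 1.95 s

The damped frequency is ω_d = ω_n√(1−ζ²) = 2.43·√(1−0.560) = 1.61 rad/s.
Peak time t_p = π/ω_d = π/1.61 = 1.95 s.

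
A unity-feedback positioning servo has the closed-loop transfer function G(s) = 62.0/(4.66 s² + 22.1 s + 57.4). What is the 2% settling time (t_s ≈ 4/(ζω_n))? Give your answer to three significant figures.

Dividing through by 4.66: denominator becomes s² + 4.742 s + 12.32.
So ω_n = √12.32 = 3.51 rad/s and ζ = 4.742/(2·3.51) = 0.676.
t_s ≈ 4/(ζω_n) = 1.69 s.

t_s ≈ 1.69 s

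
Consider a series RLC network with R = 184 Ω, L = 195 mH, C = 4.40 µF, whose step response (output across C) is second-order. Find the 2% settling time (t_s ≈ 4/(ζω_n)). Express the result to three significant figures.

t_s ≈ 0.00848 s

For a series RLC circuit (capacitor voltage as output), ω_n = 1/√(LC) = 1/√(195 mH · 4.40 µF) = 1080 rad/s.
ζ = (R/2)·√(C/L) = (184/2)·√(4.40 µF/195 mH) = 0.437.
t_s ≈ 4/(ζω_n) = 0.00848 s.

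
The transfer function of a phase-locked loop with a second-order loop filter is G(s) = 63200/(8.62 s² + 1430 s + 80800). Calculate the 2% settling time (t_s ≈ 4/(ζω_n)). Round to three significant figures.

t_s ≈ 0.0482 s

Dividing through by 8.62: denominator becomes s² + 165.9 s + 9374.
So ω_n = √9374 = 96.8 rad/s and ζ = 165.9/(2·96.8) = 0.857.
t_s ≈ 4/(ζω_n) = 0.0482 s.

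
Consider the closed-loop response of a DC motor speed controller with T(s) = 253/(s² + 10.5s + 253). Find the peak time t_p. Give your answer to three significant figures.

t_p ≈ 0.209 s

ω_n = √253 = 15.9 rad/s; ζ = 10.5/(2·15.9) = 0.330.
ω_d = ω_n√(1−ζ²) = 15.0 rad/s. Then t_p = π/ω_d = 0.209 s.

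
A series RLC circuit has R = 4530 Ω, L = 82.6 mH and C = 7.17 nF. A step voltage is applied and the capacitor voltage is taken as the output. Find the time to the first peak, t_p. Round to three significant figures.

For a series RLC circuit (capacitor voltage as output), ω_n = 1/√(LC) = 1/√(82.6 mH · 7.17 nF) = 41100 rad/s.
ζ = (R/2)·√(C/L) = (4530/2)·√(7.17 nF/82.6 mH) = 0.667.
ω_d = ω_n√(1−ζ²) = 30600 rad/s. t_p = π/ω_d = 0.000103 s.

t_p ≈ 0.000103 s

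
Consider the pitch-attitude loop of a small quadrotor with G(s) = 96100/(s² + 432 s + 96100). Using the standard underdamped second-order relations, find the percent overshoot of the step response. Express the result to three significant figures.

ω_n = √96100 = 310 rad/s; ζ = 432/(2·310) = 0.697.
Overshoot: exp(−π·0.697/√(1−0.697²)) = 0.0473, i.e. 4.73%.

%OS ≈ 4.73%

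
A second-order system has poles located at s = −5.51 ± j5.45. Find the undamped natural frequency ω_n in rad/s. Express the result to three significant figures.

ω_n ≈ 7.75 rad/s

The poles are at −σ ± jω_d with σ = 5.51 and ω_d = 5.45, so ω_n = √(σ²+ω_d²) = 7.75 rad/s and ζ = σ/ω_n = 0.711.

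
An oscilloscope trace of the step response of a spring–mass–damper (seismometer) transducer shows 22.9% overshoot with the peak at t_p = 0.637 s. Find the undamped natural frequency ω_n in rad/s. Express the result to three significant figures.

ω_n ≈ 5.45 rad/s

From the overshoot, ζ = −ln(OS)/√(π²+ln²(OS)) = 0.425.
From t_p = π/ω_d, ω_d = π/0.637 = 4.93 rad/s, so ω_n = ω_d/√(1−ζ²) = 5.45 rad/s.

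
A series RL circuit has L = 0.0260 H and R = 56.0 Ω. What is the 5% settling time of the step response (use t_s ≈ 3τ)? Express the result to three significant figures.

t_s ≈ 0.00139 s

τ = L/R = 0.0260/56.0 = 0.000464 s.
t_s ≈ 3τ = 0.00139 s.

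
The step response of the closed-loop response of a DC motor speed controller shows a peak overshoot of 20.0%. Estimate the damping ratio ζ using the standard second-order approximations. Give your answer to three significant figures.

ζ ≈ 0.456

ζ = −ln(OS)/√(π² + (ln OS)²). With OS = 0.200, ln OS = −1.609 and ζ = 1.609/3.530 = 0.456.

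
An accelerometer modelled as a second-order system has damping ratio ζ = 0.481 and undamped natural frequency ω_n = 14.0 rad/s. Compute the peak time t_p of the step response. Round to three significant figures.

The damped frequency is ω_d = ω_n√(1−ζ²) = 14.0·√(1−0.231) = 12.3 rad/s.
Peak time t_p = π/ω_d = π/12.3 = 0.256 s.

t_p ≈ 0.256 s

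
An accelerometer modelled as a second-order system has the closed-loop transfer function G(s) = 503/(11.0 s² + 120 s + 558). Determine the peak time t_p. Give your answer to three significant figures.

t_p ≈ 0.686 s

Dividing through by 11.0: denominator becomes s² + 10.91 s + 50.73.
So ω_n = √50.73 = 7.12 rad/s and ζ = 10.91/(2·7.12) = 0.766.
The damped frequency ω_d = ω_n√(1−ζ²) = 4.58 rad/s. t_p = π/ω_d = 0.686 s.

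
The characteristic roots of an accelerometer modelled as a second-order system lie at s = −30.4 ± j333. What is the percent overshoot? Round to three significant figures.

%OS ≈ 75.1%

The poles are at −σ ± jω_d with σ = 30.4 and ω_d = 333, so ω_n = √(σ²+ω_d²) = 334 rad/s and ζ = σ/ω_n = 0.0909.
Overshoot: exp(−π·0.0909/√(1−0.0909²)) = 0.751, i.e. 75.1%.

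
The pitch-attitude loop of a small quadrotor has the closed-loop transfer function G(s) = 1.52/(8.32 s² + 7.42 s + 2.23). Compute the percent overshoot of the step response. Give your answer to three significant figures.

%OS ≈ 0.486%

Dividing through by 8.32: denominator becomes s² + 0.8918 s + 0.2680.
So ω_n = √0.2680 = 0.518 rad/s and ζ = 0.8918/(2·0.518) = 0.861.
%OS = 100·exp(−πζ/√(1−ζ²)) = 0.486%.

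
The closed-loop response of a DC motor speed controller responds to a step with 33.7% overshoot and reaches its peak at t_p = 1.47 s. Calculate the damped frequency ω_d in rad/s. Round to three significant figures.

t_p = π/ω_d, so ω_d = π/1.47 = 2.14 rad/s.

ω_d ≈ 2.14 rad/s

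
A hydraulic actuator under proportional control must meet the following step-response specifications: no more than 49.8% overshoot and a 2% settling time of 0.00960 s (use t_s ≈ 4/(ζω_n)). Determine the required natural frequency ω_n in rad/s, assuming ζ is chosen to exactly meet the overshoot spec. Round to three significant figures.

ω_n ≈ 1920 rad/s

From %OS = 100·exp(−πζ/√(1−ζ²)), invert to get ζ = −ln(OS)/√(π² + ln²(OS)) with OS = 0.498.
−ln 0.498 = 0.6972, so ζ = 0.6972/√(π² + 0.4860) = 0.217.
From t_s ≈ 4/(ζω_n): ω_n = 4/(ζ·t_s) = 4/(0.217·0.00960) = 1920 rad/s.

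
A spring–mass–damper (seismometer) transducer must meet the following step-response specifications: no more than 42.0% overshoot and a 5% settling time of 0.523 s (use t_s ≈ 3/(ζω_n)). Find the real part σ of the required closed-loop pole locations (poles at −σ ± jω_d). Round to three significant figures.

The settling-time spec alone fixes σ = ζω_n = 3/t_s = 3/0.523 = 5.74.
(Overshoot then fixes ζ = 0.266 and hence ω_d = σ·√(1−ζ²)/ζ = 20.8 rad/s.)

σ ≈ 5.74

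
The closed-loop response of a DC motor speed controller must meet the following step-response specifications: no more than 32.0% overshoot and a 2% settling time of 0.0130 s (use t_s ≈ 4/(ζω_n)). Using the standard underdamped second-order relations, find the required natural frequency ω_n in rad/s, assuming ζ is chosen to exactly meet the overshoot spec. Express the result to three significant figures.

Inverting the overshoot relation: ζ = |ln 0.320|/√(π² + ln²0.320) = 0.341.
From t_s ≈ 4/(ζω_n): ω_n = 4/(ζ·t_s) = 4/(0.341·0.0130) = 902 rad/s.

ω_n ≈ 902 rad/s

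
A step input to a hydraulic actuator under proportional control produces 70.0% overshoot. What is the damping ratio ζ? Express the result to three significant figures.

ζ ≈ 0.113

ζ = −ln(OS)/√(π² + (ln OS)²). With OS = 0.700, ln OS = −0.3567 and ζ = 0.3567/3.162 = 0.113.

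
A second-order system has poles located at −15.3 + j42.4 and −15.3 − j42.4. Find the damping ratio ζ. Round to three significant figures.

With σ = 15.3, ω_d = 42.4: ω_n = √(σ²+ω_d²) = 45.1 rad/s, ζ = σ/ω_n = 0.339.

ζ ≈ 0.339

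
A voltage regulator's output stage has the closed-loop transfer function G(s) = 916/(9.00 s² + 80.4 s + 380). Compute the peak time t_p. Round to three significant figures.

t_p ≈ 0.666 s

Dividing through by 9.00: denominator becomes s² + 8.933 s + 42.22.
So ω_n = √42.22 = 6.50 rad/s and ζ = 8.933/(2·6.50) = 0.687.
ω_d = ω_n√(1−ζ²) = 4.72 rad/s. t_p = π/ω_d = 0.666 s.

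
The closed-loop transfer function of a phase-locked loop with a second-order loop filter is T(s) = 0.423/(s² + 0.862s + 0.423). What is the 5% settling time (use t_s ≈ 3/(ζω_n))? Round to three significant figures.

t_s ≈ 6.96 s

ω_n = √0.423 = 0.650 rad/s; ζ = 0.862/(2·0.650) = 0.663.
t_s ≈ 3/(ζω_n) = 3/(0.663·0.650) = 6.96 s.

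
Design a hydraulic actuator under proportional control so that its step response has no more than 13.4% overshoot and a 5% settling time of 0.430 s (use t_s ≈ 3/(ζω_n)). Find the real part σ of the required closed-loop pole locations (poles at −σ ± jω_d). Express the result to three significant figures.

σ ≈ 6.98

The settling-time spec alone fixes σ = ζω_n = 3/t_s = 3/0.430 = 6.98.
(Overshoot then fixes ζ = 0.539 and hence ω_d = σ·√(1−ζ²)/ζ = 10.9 rad/s.)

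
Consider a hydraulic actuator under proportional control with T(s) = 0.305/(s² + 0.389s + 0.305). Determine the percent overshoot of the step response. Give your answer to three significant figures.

ω_n = √0.305 = 0.552 rad/s; ζ = 0.389/(2·0.552) = 0.352.
%OS = 100 e^{−πζ/√(1−ζ²)} with ζ = 0.352 gives 30.7%.

%OS ≈ 30.7%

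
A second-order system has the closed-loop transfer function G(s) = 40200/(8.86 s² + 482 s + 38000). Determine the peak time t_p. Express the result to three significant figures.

t_p ≈ 0.0527 s

Dividing through by 8.86: denominator becomes s² + 54.40 s + 4289.
So ω_n = √4289 = 65.5 rad/s and ζ = 54.40/(2·65.5) = 0.415.
ω_d = 65.5·√(1 − 0.415²) = 59.6 rad/s. t_p = π/ω_d = 0.0527 s.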